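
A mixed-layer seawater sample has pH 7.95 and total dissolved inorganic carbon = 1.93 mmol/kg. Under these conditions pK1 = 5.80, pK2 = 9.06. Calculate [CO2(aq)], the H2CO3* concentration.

α₀ = 1 / (1 + K1/[H⁺] + K1K2/[H⁺]²) = 1 / (1 + 10^+2.15 + 10^+1.04)
   = 1 / (1 + 141.25 + 10.965) = 1/153.22 = 0.006527
[CO2*] = α₀ × DIC = 0.006527 × 1.93 = 0.0126 mmol/kg = 12.6 μmol/kg

[CO2*] = 12.6 μmol/kg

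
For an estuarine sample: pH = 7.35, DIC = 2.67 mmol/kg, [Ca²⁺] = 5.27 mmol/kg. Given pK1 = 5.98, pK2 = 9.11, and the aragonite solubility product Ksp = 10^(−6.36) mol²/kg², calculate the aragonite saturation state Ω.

Ω = 0.528

α₂ = 1 / (1 + [H⁺]/K2 + [H⁺]²/(K1K2)) = 1 / (1 + 10^+1.76 + 10^+0.39)
   = 1 / (1 + 57.544 + 2.4547) = 1/60.999 = 0.01639
[CO3²⁻] = α₂ × DIC = 0.01639 × 2.67 = 0.04377 mmol/kg
Ksp = 10^(−6.36) = 4.365×10^-7
Ω = [Ca²⁺][CO3²⁻]/Ksp = (5.27×10^-3)(4.377×10^-5) / 4.365×10^-7 = 0.528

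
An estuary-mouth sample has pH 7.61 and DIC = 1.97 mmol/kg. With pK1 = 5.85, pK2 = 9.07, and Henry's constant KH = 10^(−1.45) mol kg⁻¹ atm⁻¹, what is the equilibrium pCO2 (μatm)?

pCO2 = 917 μatm

α₀ = 1 / (1 + K1/[H⁺] + K1K2/[H⁺]²) = 1 / (1 + 10^+1.76 + 10^+0.30)
   = 1 / (1 + 57.544 + 1.9953) = 1/60.539 = 0.01652
[CO2*] = α₀ × DIC = 0.01652 × 1.97 = 0.03254 mmol/kg
pCO2 = [CO2*]/KH = 3.254×10^-5 / 3.548×10^-2 = 917 μatm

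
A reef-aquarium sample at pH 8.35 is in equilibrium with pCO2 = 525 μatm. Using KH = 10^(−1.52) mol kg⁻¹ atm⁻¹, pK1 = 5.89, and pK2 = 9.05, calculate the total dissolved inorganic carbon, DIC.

DIC = 5.50 mmol/kg

[CO2*] = KH · pCO2 = 10^(−1.52) × 525×10^-6 = 1.585×10^-5 mol/kg
α₀ = 1/(1 + K1/[H⁺] + K1K2/[H⁺]²) = 1/(1 + 10^+2.46 + 10^+1.76) = 0.002882
DIC = [CO2*]/α₀ = 1.585×10^-5 / 0.002882 = 5.50 mmol/kg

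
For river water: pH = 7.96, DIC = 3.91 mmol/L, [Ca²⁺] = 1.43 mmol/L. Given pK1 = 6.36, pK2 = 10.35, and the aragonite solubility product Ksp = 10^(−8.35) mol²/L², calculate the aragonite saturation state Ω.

Ω = 4.95

α₂ = 1 / (1 + [H⁺]/K2 + [H⁺]²/(K1K2)) = 1 / (1 + 10^+2.39 + 10^+0.79)
   = 1 / (1 + 245.47 + 6.1660) = 1/252.64 = 0.003958
[CO3²⁻] = α₂ × DIC = 0.003958 × 3.91 = 0.01548 mmol/L = 15.48 μmol/L
Ksp = 10^(−8.35) = 4.467×10^-9
Ω = [Ca²⁺][CO3²⁻]/Ksp = (1.43×10^-3)(1.548×10^-5) / 4.467×10^-9 = 4.95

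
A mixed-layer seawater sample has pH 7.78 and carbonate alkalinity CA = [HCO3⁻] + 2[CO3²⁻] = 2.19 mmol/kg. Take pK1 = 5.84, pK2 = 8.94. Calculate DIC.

DIC = 2.08 mmol/kg

CA = [HCO3⁻] + 2[CO3²⁻] = (α₁ + 2α₂)·DIC
At pH 7.78: [H⁺]/K1 = 10^-1.94 = 0.011482, K2/[H⁺] = 10^-1.16 = 0.069183
α₁ = 1/(1 + 0.011482 + 0.069183) = 1/1.0807 = 0.9254; α₂ = α₁·K2/[H⁺] = 0.06402
α₁ + 2α₂ = 1.0534
DIC = CA / (α₁ + 2α₂) = 2.19 / 1.0534 = 2.08 mmol/kg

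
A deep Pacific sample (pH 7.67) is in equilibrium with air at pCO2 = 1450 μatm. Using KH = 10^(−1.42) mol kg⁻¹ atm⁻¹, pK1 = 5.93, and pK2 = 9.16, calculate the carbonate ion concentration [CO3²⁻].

[CO3²⁻] = 0.0980 mmol/kg

[CO2*] = KH · pCO2 = 10^(−1.42) × 1450×10^-6 = 5.513×10^-5 mol/kg
α₀ = 1/(1 + K1/[H⁺] + K1K2/[H⁺]²) = 1/(1 + 10^+1.74 + 10^+0.25) = 0.01732
DIC = [CO2*]/α₀ = 5.513×10^-5 / 0.01732 = 3.183 mmol/kg
[CO3²⁻] = α₂·DIC; α₂ = 0.03080, so [CO3²⁻] = 0.03080 × 3.183 = 0.0980 mmol/kg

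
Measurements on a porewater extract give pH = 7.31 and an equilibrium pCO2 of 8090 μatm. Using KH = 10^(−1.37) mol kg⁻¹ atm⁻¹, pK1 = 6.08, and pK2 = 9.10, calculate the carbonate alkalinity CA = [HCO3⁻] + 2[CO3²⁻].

CA = 6.05 mmol/kg

[CO2*] = KH · pCO2 = 10^(−1.37) × 8090×10^-6 = 3.451×10^-4 mol/kg
α₀ = 1/(1 + K1/[H⁺] + K1K2/[H⁺]²) = 1/(1 + 10^+1.23 + 10^-0.56) = 0.05477
DIC = [CO2*]/α₀ = 3.451×10^-4 / 0.05477 = 6.301 mmol/kg
CA = (α₁ + 2α₂)·DIC = (0.9301 + 2×0.01509) × 6.301 = 6.05 mmol/kg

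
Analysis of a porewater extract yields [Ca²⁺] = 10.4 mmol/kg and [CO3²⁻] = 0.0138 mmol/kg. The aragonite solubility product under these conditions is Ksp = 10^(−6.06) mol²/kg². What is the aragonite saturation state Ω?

Ksp = 10^(−6.06) = 8.710×10^-7
Ω = [Ca²⁺][CO3²⁻]/Ksp = (10.4×10^-3)(0.0138×10^-3) / 8.710×10^-7 = 0.165

Ω = 0.165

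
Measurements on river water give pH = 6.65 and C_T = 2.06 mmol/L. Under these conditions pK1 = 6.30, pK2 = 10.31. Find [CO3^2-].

[CO3²⁻] = 0.311 μmol/L

α₂ = 1 / (1 + [H⁺]/K2 + [H⁺]²/(K1K2)) = 1 / (1 + 10^+3.66 + 10^+3.31)
   = 1 / (1 + 4570.9 + 2041.7) = 1/6613.6 = 0.0001512
[CO3²⁻] = α₂ × DIC = 0.0001512 × 2.06 = 0.000311 mmol/L = 0.311 μmol/L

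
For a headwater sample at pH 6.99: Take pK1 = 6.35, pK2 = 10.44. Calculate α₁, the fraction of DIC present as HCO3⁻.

α₁ = 1 / (1 + [H⁺]/K1 + K2/[H⁺]) = 1 / (1 + 10^-0.64 + 10^-3.45)
   = 1 / (1 + 0.22909 + 0.00035481) = 1/1.2294 = 0.8134

α₁ = 0.813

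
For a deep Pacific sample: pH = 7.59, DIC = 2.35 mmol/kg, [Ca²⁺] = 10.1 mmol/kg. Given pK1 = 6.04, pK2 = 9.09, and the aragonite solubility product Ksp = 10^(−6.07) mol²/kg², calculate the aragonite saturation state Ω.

α₂ = 1 / (1 + [H⁺]/K2 + [H⁺]²/(K1K2)) = 1 / (1 + 10^+1.50 + 10^-0.05)
   = 1 / (1 + 31.623 + 0.89125) = 1/33.514 = 0.02984
[CO3²⁻] = α₂ × DIC = 0.02984 × 2.35 = 0.07012 mmol/kg
Ksp = 10^(−6.07) = 8.511×10^-7
Ω = [Ca²⁺][CO3²⁻]/Ksp = (10.1×10^-3)(7.012×10^-5) / 8.511×10^-7 = 0.832

Ω = 0.832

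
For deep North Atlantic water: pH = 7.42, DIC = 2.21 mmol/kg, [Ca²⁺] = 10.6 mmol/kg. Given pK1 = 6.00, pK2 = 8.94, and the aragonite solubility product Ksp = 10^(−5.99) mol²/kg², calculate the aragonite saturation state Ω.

Ω = 0.647

α₂ = 1 / (1 + [H⁺]/K2 + [H⁺]²/(K1K2)) = 1 / (1 + 10^+1.52 + 10^+0.10)
   = 1 / (1 + 33.113 + 1.2589) = 1/35.372 = 0.02827
[CO3²⁻] = α₂ × DIC = 0.02827 × 2.21 = 0.06248 mmol/kg
Ksp = 10^(−5.99) = 1.023×10^-6
Ω = [Ca²⁺][CO3²⁻]/Ksp = (10.6×10^-3)(6.248×10^-5) / 1.023×10^-6 = 0.647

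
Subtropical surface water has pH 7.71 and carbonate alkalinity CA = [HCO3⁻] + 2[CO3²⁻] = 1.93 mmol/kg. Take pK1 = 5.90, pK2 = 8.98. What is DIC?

CA = [HCO3⁻] + 2[CO3²⁻] = (α₁ + 2α₂)·DIC
At pH 7.71: [H⁺]/K1 = 10^-1.81 = 0.015488, K2/[H⁺] = 10^-1.27 = 0.053703
α₁ = 1/(1 + 0.015488 + 0.053703) = 1/1.0692 = 0.9353; α₂ = α₁·K2/[H⁺] = 0.05023
α₁ + 2α₂ = 1.0357
DIC = CA / (α₁ + 2α₂) = 1.93 / 1.0357 = 1.86 mmol/kg

DIC = 1.86 mmol/kg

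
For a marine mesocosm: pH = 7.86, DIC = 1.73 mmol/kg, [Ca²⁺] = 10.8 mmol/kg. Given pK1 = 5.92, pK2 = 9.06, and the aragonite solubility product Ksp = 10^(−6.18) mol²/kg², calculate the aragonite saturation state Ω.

α₂ = 1 / (1 + [H⁺]/K2 + [H⁺]²/(K1K2)) = 1 / (1 + 10^+1.20 + 10^-0.74)
   = 1 / (1 + 15.849 + 0.18197) = 1/17.031 = 0.05872
[CO3²⁻] = α₂ × DIC = 0.05872 × 1.73 = 0.1016 mmol/kg
Ksp = 10^(−6.18) = 6.607×10^-7
Ω = [Ca²⁺][CO3²⁻]/Ksp = (10.8×10^-3)(1.016×10^-4) / 6.607×10^-7 = 1.66

Ω = 1.66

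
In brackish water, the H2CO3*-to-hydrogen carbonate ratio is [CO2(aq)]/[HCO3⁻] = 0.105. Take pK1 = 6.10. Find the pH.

pH = 7.08

From K1 = [H⁺][HCO3⁻]/[CO2(aq)]:  pH = pK1 − log₁₀([CO2(aq)]/[HCO3⁻])
log₁₀(0.105) = -0.979
pH = 6.10 − (-0.979) = 7.08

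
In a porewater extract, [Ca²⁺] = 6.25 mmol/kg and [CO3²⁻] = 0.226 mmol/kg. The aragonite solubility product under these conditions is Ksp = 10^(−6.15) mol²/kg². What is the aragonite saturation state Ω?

Ω = 2.00

Ksp = 10^(−6.15) = 7.079×10^-7
Ω = [Ca²⁺][CO3²⁻]/Ksp = (6.25×10^-3)(0.226×10^-3) / 7.079×10^-7 = 2.00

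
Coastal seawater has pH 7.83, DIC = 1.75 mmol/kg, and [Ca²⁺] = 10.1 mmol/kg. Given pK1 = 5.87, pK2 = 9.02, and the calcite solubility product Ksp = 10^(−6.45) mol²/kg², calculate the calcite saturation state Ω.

Ω = 2.99

α₂ = 1 / (1 + [H⁺]/K2 + [H⁺]²/(K1K2)) = 1 / (1 + 10^+1.19 + 10^-0.77)
   = 1 / (1 + 15.488 + 0.16982) = 1/16.658 = 0.06003
[CO3²⁻] = α₂ × DIC = 0.06003 × 1.75 = 0.1051 mmol/kg
Ksp = 10^(−6.45) = 3.548×10^-7
Ω = [Ca²⁺][CO3²⁻]/Ksp = (10.1×10^-3)(1.051×10^-4) / 3.548×10^-7 = 2.99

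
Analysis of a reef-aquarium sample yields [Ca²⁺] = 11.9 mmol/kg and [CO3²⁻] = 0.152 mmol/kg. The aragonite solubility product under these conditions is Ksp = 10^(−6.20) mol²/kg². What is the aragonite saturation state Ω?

Ω = 2.87

Ksp = 10^(−6.20) = 6.310×10^-7
Ω = [Ca²⁺][CO3²⁻]/Ksp = (11.9×10^-3)(0.152×10^-3) / 6.310×10^-7 = 2.87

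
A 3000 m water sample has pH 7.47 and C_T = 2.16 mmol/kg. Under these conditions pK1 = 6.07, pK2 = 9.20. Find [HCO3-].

α₁ = 1 / (1 + [H⁺]/K1 + K2/[H⁺]) = 1 / (1 + 10^-1.40 + 10^-1.73)
   = 1 / (1 + 0.039811 + 0.018621) = 1/1.0584 = 0.9448
[HCO3⁻] = α₁ × DIC = 0.9448 × 2.16 = 2.04 mmol/kg

[HCO3⁻] = 2.04 mmol/kg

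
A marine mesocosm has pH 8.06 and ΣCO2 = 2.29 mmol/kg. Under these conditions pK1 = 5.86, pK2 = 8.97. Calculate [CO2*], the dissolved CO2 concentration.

α₀ = 1 / (1 + K1/[H⁺] + K1K2/[H⁺]²) = 1 / (1 + 10^+2.20 + 10^+1.29)
   = 1 / (1 + 158.49 + 19.498) = 1/178.99 = 0.005587
[CO2*] = α₀ × DIC = 0.005587 × 2.29 = 0.0128 mmol/kg = 12.8 μmol/kg

[CO2*] = 12.8 μmol/kg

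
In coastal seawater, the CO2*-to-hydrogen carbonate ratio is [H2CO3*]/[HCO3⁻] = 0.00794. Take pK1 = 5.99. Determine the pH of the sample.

pH = 8.09

From K1 = [H⁺][HCO3⁻]/[H2CO3*]:  pH = pK1 − log₁₀([H2CO3*]/[HCO3⁻])
log₁₀(0.00794) = -2.100
pH = 5.99 − (-2.100) = 8.09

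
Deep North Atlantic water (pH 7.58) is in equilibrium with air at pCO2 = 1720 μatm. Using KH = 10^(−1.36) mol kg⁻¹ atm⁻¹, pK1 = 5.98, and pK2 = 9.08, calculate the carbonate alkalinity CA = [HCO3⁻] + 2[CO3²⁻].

CA = 3.18 mmol/kg

[CO2*] = KH · pCO2 = 10^(−1.36) × 1720×10^-6 = 7.508×10^-5 mol/kg
α₀ = 1/(1 + K1/[H⁺] + K1K2/[H⁺]²) = 1/(1 + 10^+1.60 + 10^+0.10) = 0.02377
DIC = [CO2*]/α₀ = 7.508×10^-5 / 0.02377 = 3.159 mmol/kg
CA = (α₁ + 2α₂)·DIC = (0.9463 + 2×0.02992) × 3.159 = 3.18 mmol/kg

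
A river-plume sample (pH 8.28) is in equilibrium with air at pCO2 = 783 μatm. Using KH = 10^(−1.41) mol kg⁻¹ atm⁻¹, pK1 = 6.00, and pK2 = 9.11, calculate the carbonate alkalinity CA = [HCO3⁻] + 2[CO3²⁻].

[CO2*] = KH · pCO2 = 10^(−1.41) × 783×10^-6 = 3.046×10^-5 mol/kg
α₀ = 1/(1 + K1/[H⁺] + K1K2/[H⁺]²) = 1/(1 + 10^+2.28 + 10^+1.45) = 0.004551
DIC = [CO2*]/α₀ = 3.046×10^-5 / 0.004551 = 6.693 mmol/kg
CA = (α₁ + 2α₂)·DIC = (0.8672 + 2×0.1283) × 6.693 = 7.52 mmol/kg

CA = 7.52 mmol/kg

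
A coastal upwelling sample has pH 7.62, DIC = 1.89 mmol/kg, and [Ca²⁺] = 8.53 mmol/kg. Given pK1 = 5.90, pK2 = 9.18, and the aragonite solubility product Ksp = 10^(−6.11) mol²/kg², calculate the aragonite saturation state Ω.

α₂ = 1 / (1 + [H⁺]/K2 + [H⁺]²/(K1K2)) = 1 / (1 + 10^+1.56 + 10^-0.16)
   = 1 / (1 + 36.308 + 0.69183) = 1/38.000 = 0.02632
[CO3²⁻] = α₂ × DIC = 0.02632 × 1.89 = 0.04974 mmol/kg
Ksp = 10^(−6.11) = 7.762×10^-7
Ω = [Ca²⁺][CO3²⁻]/Ksp = (8.53×10^-3)(4.974×10^-5) / 7.762×10^-7 = 0.547

Ω = 0.547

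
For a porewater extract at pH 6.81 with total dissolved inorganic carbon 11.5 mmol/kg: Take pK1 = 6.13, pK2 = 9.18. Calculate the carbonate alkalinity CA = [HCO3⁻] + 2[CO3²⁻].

CA = [HCO3⁻] + 2[CO3²⁻] = (α₁ + 2α₂)·DIC
At pH 6.81: [H⁺]/K1 = 10^-0.68 = 0.20893, K2/[H⁺] = 10^-2.37 = 0.0042658
α₁ = 1/(1 + 0.20893 + 0.0042658) = 1/1.2132 = 0.8243; α₂ = α₁·K2/[H⁺] = 0.003516
α₁ + 2α₂ = 0.8313
CA = 0.8313 × 11.5 = 9.56 mmol/kg

CA = 9.56 mmol/kg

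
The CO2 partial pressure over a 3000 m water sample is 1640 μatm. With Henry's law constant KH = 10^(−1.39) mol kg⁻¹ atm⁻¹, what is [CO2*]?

[CO2*] = 66.8 μmol/kg

KH = 10^(−1.39) = 4.074×10^-2 mol kg⁻¹ atm⁻¹
[CO2*] = KH · pCO2 = 4.074×10^-2 × 1640×10^-6 atm = 6.68×10^-5 mol/kg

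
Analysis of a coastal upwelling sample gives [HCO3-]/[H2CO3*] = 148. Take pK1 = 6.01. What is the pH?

pH = 8.18

From K1 = [H⁺][HCO3-]/[H2CO3*]:  pH = pK1 + log₁₀([HCO3-]/[H2CO3*])
log₁₀(148) = +2.170
pH = 6.01 + (+2.170) = 8.18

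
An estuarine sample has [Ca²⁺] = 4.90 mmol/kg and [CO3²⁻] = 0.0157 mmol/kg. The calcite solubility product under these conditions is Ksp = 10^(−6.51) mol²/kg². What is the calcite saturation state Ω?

Ω = 0.249

Ksp = 10^(−6.51) = 3.090×10^-7
Ω = [Ca²⁺][CO3²⁻]/Ksp = (4.90×10^-3)(0.0157×10^-3) / 3.090×10^-7 = 0.249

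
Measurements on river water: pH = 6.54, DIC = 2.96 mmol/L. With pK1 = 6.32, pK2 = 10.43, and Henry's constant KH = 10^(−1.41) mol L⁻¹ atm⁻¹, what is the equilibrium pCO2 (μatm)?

pCO2 = 2.86×10^4 μatm

α₀ = 1 / (1 + K1/[H⁺] + K1K2/[H⁺]²) = 1 / (1 + 10^+0.22 + 10^-3.67)
   = 1 / (1 + 1.6596 + 0.00021380) = 1/2.6598 = 0.3760
[CO2*] = α₀ × DIC = 0.3760 × 2.96 = 1.113 mmol/L
pCO2 = [CO2*]/KH = 1.113×10^-3 / 3.890×10^-2 = 2.86×10^4 μatm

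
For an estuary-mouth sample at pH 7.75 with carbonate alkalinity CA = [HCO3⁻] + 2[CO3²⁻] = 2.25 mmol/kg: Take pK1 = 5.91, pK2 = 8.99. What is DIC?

DIC = 2.16 mmol/kg

CA = [HCO3⁻] + 2[CO3²⁻] = (α₁ + 2α₂)·DIC
At pH 7.75: [H⁺]/K1 = 10^-1.84 = 0.014454, K2/[H⁺] = 10^-1.24 = 0.057544
α₁ = 1/(1 + 0.014454 + 0.057544) = 1/1.0720 = 0.9328; α₂ = α₁·K2/[H⁺] = 0.05368
α₁ + 2α₂ = 1.0402
DIC = CA / (α₁ + 2α₂) = 2.25 / 1.0402 = 2.16 mmol/kg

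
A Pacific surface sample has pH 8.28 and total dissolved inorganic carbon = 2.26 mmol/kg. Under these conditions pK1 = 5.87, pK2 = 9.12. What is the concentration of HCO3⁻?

α₁ = 1 / (1 + [H⁺]/K1 + K2/[H⁺]) = 1 / (1 + 10^-2.41 + 10^-0.84)
   = 1 / (1 + 0.0038905 + 0.14454) = 1/1.1484 = 0.8708
[HCO3⁻] = α₁ × DIC = 0.8708 × 2.26 = 1.97 mmol/kg

[HCO3⁻] = 1.97 mmol/kg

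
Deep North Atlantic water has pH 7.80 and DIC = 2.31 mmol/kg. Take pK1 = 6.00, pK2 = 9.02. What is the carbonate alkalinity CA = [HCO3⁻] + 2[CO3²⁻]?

CA = 2.41 mmol/kg

CA = [HCO3⁻] + 2[CO3²⁻] = (α₁ + 2α₂)·DIC
At pH 7.80: [H⁺]/K1 = 10^-1.80 = 0.015849, K2/[H⁺] = 10^-1.22 = 0.060256
α₁ = 1/(1 + 0.015849 + 0.060256) = 1/1.0761 = 0.9293; α₂ = α₁·K2/[H⁺] = 0.05599
α₁ + 2α₂ = 1.0413
CA = 1.0413 × 2.31 = 2.41 mmol/kg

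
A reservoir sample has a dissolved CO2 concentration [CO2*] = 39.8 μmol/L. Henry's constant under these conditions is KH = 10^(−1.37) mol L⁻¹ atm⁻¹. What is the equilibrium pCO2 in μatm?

KH = 10^(−1.37) = 4.266×10^-2 mol L⁻¹ atm⁻¹
pCO2 = [CO2*]/KH = 39.8×10^-6 / 4.266×10^-2 = 9.33×10^-4 atm = 933 μatm

pCO2 = 933 μatm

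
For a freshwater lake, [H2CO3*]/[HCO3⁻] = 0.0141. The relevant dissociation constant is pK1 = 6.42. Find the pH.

From K1 = [H⁺][HCO3⁻]/[H2CO3*]:  pH = pK1 − log₁₀([H2CO3*]/[HCO3⁻])
log₁₀(0.0141) = -1.851
pH = 6.42 − (-1.851) = 8.27

pH = 8.27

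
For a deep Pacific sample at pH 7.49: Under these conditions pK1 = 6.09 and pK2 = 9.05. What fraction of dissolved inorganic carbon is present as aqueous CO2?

α₀ = 1 / (1 + K1/[H⁺] + K1K2/[H⁺]²) = 1 / (1 + 10^+1.40 + 10^-0.16)
   = 1 / (1 + 25.119 + 0.69183) = 1/26.811 = 0.03730

α₀ = 0.0373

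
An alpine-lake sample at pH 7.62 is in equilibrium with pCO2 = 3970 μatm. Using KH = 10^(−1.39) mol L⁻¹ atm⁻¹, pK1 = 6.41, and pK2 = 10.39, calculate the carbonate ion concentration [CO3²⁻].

[CO3²⁻] = 4.45 μmol/L

[CO2*] = KH · pCO2 = 10^(−1.39) × 3970×10^-6 = 1.617×10^-4 mol/L
α₀ = 1/(1 + K1/[H⁺] + K1K2/[H⁺]²) = 1/(1 + 10^+1.21 + 10^-1.56) = 0.05799
DIC = [CO2*]/α₀ = 1.617×10^-4 / 0.05799 = 2.789 mmol/L
[CO3²⁻] = α₂·DIC; α₂ = 0.001597, so [CO3²⁻] = 0.001597 × 2.789 = 0.00445 mmol/L = 4.45 μmol/L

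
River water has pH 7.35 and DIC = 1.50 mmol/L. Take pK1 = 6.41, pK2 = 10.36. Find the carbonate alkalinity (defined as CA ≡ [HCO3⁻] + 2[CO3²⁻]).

CA = [HCO3⁻] + 2[CO3²⁻] = (α₁ + 2α₂)·DIC
At pH 7.35: [H⁺]/K1 = 10^-0.94 = 0.11482, K2/[H⁺] = 10^-3.01 = 0.00097724
α₁ = 1/(1 + 0.11482 + 0.00097724) = 1/1.1158 = 0.8962; α₂ = α₁·K2/[H⁺] = 0.0008758
α₁ + 2α₂ = 0.8980
CA = 0.8980 × 1.50 = 1.35 mmol/L

CA = 1.35 mmol/L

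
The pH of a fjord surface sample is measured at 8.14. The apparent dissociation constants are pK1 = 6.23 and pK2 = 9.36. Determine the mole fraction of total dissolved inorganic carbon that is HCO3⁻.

α₁ = 0.932

α₁ = 1 / (1 + [H⁺]/K1 + K2/[H⁺]) = 1 / (1 + 10^-1.91 + 10^-1.22)
   = 1 / (1 + 0.012303 + 0.060256) = 1/1.0726 = 0.9323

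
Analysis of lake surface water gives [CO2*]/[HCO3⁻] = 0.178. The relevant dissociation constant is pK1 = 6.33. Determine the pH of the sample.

pH = 7.08

From K1 = [H⁺][HCO3⁻]/[CO2*]:  pH = pK1 − log₁₀([CO2*]/[HCO3⁻])
log₁₀(0.178) = -0.750
pH = 6.33 − (-0.750) = 7.08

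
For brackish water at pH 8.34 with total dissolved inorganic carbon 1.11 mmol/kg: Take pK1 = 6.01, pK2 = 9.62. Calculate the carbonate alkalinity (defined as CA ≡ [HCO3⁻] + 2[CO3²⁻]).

CA = 1.16 mmol/kg

CA = [HCO3⁻] + 2[CO3²⁻] = (α₁ + 2α₂)·DIC
At pH 8.34: [H⁺]/K1 = 10^-2.33 = 0.0046774, K2/[H⁺] = 10^-1.28 = 0.052481
α₁ = 1/(1 + 0.0046774 + 0.052481) = 1/1.0572 = 0.9459; α₂ = α₁·K2/[H⁺] = 0.04964
α₁ + 2α₂ = 1.0452
CA = 1.0452 × 1.11 = 1.16 mmol/kg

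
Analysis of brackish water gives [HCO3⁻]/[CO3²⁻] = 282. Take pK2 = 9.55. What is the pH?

From K2 = [H⁺][CO3²⁻]/[HCO3⁻]:  pH = pK2 − log₁₀([HCO3⁻]/[CO3²⁻])
log₁₀(282) = +2.450
pH = 9.55 − (+2.450) = 7.10

pH = 7.10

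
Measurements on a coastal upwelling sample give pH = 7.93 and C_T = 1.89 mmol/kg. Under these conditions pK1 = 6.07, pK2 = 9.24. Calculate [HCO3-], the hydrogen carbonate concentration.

[HCO3⁻] = 1.78 mmol/kg

α₁ = 1 / (1 + [H⁺]/K1 + K2/[H⁺]) = 1 / (1 + 10^-1.86 + 10^-1.31)
   = 1 / (1 + 0.013804 + 0.048978) = 1/1.0628 = 0.9409
[HCO3⁻] = α₁ × DIC = 0.9409 × 1.89 = 1.78 mmol/kg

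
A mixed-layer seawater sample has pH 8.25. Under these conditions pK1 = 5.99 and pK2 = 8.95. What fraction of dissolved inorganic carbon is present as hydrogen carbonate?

α₁ = 1 / (1 + [H⁺]/K1 + K2/[H⁺]) = 1 / (1 + 10^-2.26 + 10^-0.70)
   = 1 / (1 + 0.0054954 + 0.19953) = 1/1.2050 = 0.8299

α₁ = 0.830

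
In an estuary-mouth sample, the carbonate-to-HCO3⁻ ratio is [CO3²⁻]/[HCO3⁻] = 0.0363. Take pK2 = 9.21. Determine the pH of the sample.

From K2 = [H⁺][CO3²⁻]/[HCO3⁻]:  pH = pK2 + log₁₀([CO3²⁻]/[HCO3⁻])
log₁₀(0.0363) = -1.440
pH = 9.21 + (-1.440) = 7.77

pH = 7.77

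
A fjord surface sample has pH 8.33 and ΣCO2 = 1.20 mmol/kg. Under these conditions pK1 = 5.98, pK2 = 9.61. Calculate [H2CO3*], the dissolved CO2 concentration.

α₀ = 1 / (1 + K1/[H⁺] + K1K2/[H⁺]²) = 1 / (1 + 10^+2.35 + 10^+1.07)
   = 1 / (1 + 223.87 + 11.749) = 1/236.62 = 0.004226
[CO2*] = α₀ × DIC = 0.004226 × 1.20 = 0.00507 mmol/kg = 5.07 μmol/kg

[CO2*] = 5.07 μmol/kg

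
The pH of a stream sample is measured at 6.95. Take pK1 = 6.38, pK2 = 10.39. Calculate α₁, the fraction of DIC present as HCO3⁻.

α₁ = 0.788

α₁ = 1 / (1 + [H⁺]/K1 + K2/[H⁺]) = 1 / (1 + 10^-0.57 + 10^-3.44)
   = 1 / (1 + 0.26915 + 0.00036308) = 1/1.2695 = 0.7877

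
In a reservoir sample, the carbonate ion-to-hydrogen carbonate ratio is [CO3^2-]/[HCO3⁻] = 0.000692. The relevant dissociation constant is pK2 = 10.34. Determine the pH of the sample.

From K2 = [H⁺][CO3^2-]/[HCO3⁻]:  pH = pK2 + log₁₀([CO3^2-]/[HCO3⁻])
log₁₀(0.000692) = -3.160
pH = 10.34 + (-3.160) = 7.18

pH = 7.18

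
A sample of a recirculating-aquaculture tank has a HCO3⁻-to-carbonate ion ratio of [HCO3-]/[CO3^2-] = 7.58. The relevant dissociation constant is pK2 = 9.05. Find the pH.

From K2 = [H⁺][CO3^2-]/[HCO3-]:  pH = pK2 − log₁₀([HCO3-]/[CO3^2-])
log₁₀(7.58) = +0.880
pH = 9.05 − (+0.880) = 8.17

pH = 8.17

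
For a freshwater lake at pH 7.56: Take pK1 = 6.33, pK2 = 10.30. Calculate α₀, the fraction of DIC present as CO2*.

α₀ = 1 / (1 + K1/[H⁺] + K1K2/[H⁺]²) = 1 / (1 + 10^+1.23 + 10^-1.51)
   = 1 / (1 + 16.982 + 0.030903) = 1/18.013 = 0.05551

α₀ = 0.0555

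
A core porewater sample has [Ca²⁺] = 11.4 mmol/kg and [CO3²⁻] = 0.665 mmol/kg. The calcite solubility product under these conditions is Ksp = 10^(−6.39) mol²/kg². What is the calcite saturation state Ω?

Ksp = 10^(−6.39) = 4.074×10^-7
Ω = [Ca²⁺][CO3²⁻]/Ksp = (11.4×10^-3)(0.665×10^-3) / 4.074×10^-7 = 18.6

Ω = 18.6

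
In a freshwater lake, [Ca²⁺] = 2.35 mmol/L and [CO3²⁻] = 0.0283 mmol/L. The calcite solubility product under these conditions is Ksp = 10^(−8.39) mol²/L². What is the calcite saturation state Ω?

Ksp = 10^(−8.39) = 4.074×10^-9
Ω = [Ca²⁺][CO3²⁻]/Ksp = (2.35×10^-3)(0.0283×10^-3) / 4.074×10^-9 = 16.3

Ω = 16.3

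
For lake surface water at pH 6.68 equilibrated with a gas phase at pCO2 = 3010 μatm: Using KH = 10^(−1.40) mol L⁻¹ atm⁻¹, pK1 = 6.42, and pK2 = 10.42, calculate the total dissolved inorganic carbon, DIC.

[CO2*] = KH · pCO2 = 10^(−1.40) × 3010×10^-6 = 1.198×10^-4 mol/L
α₀ = 1/(1 + K1/[H⁺] + K1K2/[H⁺]²) = 1/(1 + 10^+0.26 + 10^-3.48) = 0.3546
DIC = [CO2*]/α₀ = 1.198×10^-4 / 0.3546 = 0.338 mmol/L

DIC = 0.338 mmol/L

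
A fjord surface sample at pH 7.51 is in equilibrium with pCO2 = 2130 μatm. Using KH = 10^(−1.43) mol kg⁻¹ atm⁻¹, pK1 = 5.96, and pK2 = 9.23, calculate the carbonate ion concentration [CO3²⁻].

[CO2*] = KH · pCO2 = 10^(−1.43) × 2130×10^-6 = 7.914×10^-5 mol/kg
α₀ = 1/(1 + K1/[H⁺] + K1K2/[H⁺]²) = 1/(1 + 10^+1.55 + 10^-0.17) = 0.02691
DIC = [CO2*]/α₀ = 7.914×10^-5 / 0.02691 = 2.941 mmol/kg
[CO3²⁻] = α₂·DIC; α₂ = 0.01820, so [CO3²⁻] = 0.01820 × 2.941 = 0.0535 mmol/kg

[CO3²⁻] = 0.0535 mmol/kg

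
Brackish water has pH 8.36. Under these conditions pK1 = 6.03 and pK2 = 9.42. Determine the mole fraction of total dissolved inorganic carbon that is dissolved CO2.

α₀ = 0.00428

α₀ = 1 / (1 + K1/[H⁺] + K1K2/[H⁺]²) = 1 / (1 + 10^+2.33 + 10^+1.27)
   = 1 / (1 + 213.80 + 18.621) = 1/233.42 = 0.004284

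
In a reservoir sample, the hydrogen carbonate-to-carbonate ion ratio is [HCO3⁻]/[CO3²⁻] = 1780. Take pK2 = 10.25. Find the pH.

pH = 7.00

From K2 = [H⁺][CO3²⁻]/[HCO3⁻]:  pH = pK2 − log₁₀([HCO3⁻]/[CO3²⁻])
log₁₀(1780) = +3.250
pH = 10.25 − (+3.250) = 7.00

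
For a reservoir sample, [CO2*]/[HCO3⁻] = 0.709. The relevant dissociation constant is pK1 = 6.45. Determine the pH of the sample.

From K1 = [H⁺][HCO3⁻]/[CO2*]:  pH = pK1 − log₁₀([CO2*]/[HCO3⁻])
log₁₀(0.709) = -0.149
pH = 6.45 − (-0.149) = 6.60

pH = 6.60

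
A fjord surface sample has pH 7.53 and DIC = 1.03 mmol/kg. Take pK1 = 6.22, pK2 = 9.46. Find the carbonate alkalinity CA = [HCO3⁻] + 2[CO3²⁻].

CA = 0.994 mmol/kg

CA = [HCO3⁻] + 2[CO3²⁻] = (α₁ + 2α₂)·DIC
At pH 7.53: [H⁺]/K1 = 10^-1.31 = 0.048978, K2/[H⁺] = 10^-1.93 = 0.011749
α₁ = 1/(1 + 0.048978 + 0.011749) = 1/1.0607 = 0.9427; α₂ = α₁·K2/[H⁺] = 0.01108
α₁ + 2α₂ = 0.9649
CA = 0.9649 × 1.03 = 0.994 mmol/kg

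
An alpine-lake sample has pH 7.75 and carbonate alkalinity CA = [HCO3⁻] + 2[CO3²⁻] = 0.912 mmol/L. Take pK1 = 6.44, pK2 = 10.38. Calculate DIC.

CA = [HCO3⁻] + 2[CO3²⁻] = (α₁ + 2α₂)·DIC
At pH 7.75: [H⁺]/K1 = 10^-1.31 = 0.048978, K2/[H⁺] = 10^-2.63 = 0.0023442
α₁ = 1/(1 + 0.048978 + 0.0023442) = 1/1.0513 = 0.9512; α₂ = α₁·K2/[H⁺] = 0.002230
α₁ + 2α₂ = 0.9556
DIC = CA / (α₁ + 2α₂) = 0.912 / 0.9556 = 0.954 mmol/L

DIC = 0.954 mmol/L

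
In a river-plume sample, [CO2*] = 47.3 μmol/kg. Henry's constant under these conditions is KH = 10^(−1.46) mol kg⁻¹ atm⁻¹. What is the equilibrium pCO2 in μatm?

KH = 10^(−1.46) = 3.467×10^-2 mol kg⁻¹ atm⁻¹
pCO2 = [CO2*]/KH = 47.3×10^-6 / 3.467×10^-2 = 1.36×10^-3 atm = 1360 μatm

pCO2 = 1360 μatm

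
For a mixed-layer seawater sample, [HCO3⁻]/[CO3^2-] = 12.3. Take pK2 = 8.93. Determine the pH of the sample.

pH = 7.84

From K2 = [H⁺][CO3^2-]/[HCO3⁻]:  pH = pK2 − log₁₀([HCO3⁻]/[CO3^2-])
log₁₀(12.3) = +1.090
pH = 8.93 − (+1.090) = 7.84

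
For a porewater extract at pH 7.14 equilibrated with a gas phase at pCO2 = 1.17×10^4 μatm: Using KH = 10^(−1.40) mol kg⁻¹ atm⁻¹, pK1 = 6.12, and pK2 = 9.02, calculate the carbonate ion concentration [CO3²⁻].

[CO2*] = KH · pCO2 = 10^(−1.40) × 1.17×10^4×10^-6 = 4.658×10^-4 mol/kg
α₀ = 1/(1 + K1/[H⁺] + K1K2/[H⁺]²) = 1/(1 + 10^+1.02 + 10^-0.86) = 0.08614
DIC = [CO2*]/α₀ = 4.658×10^-4 / 0.08614 = 5.407 mmol/kg
[CO3²⁻] = α₂·DIC; α₂ = 0.01189, so [CO3²⁻] = 0.01189 × 5.407 = 0.0643 mmol/kg

[CO3²⁻] = 0.0643 mmol/kg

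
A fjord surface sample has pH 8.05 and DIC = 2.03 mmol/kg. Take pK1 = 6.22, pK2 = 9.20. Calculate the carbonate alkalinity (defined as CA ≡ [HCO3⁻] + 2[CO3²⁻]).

CA = 2.13 mmol/kg

CA = [HCO3⁻] + 2[CO3²⁻] = (α₁ + 2α₂)·DIC
At pH 8.05: [H⁺]/K1 = 10^-1.83 = 0.014791, K2/[H⁺] = 10^-1.15 = 0.070795
α₁ = 1/(1 + 0.014791 + 0.070795) = 1/1.0856 = 0.9212; α₂ = α₁·K2/[H⁺] = 0.06521
α₁ + 2α₂ = 1.0516
CA = 1.0516 × 2.03 = 2.13 mmol/kg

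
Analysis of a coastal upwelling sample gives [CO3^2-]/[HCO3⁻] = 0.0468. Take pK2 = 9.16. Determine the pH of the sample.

pH = 7.83

From K2 = [H⁺][CO3^2-]/[HCO3⁻]:  pH = pK2 + log₁₀([CO3^2-]/[HCO3⁻])
log₁₀(0.0468) = -1.330
pH = 9.16 + (-1.330) = 7.83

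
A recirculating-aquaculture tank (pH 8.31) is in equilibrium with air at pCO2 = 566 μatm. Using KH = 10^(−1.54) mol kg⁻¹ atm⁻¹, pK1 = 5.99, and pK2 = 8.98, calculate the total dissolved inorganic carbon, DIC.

[CO2*] = KH · pCO2 = 10^(−1.54) × 566×10^-6 = 1.632×10^-5 mol/kg
α₀ = 1/(1 + K1/[H⁺] + K1K2/[H⁺]²) = 1/(1 + 10^+2.32 + 10^+1.65) = 0.003928
DIC = [CO2*]/α₀ = 1.632×10^-5 / 0.003928 = 4.16 mmol/kg

DIC = 4.16 mmol/kg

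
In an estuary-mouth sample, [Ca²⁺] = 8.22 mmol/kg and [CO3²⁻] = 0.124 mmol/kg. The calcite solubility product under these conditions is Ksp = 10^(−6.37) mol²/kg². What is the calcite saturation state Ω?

Ksp = 10^(−6.37) = 4.266×10^-7
Ω = [Ca²⁺][CO3²⁻]/Ksp = (8.22×10^-3)(0.124×10^-3) / 4.266×10^-7 = 2.39

Ω = 2.39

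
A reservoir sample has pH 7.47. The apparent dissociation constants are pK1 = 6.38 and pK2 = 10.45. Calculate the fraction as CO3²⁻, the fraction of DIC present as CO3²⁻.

α₂ = 0.000967

α₂ = 1 / (1 + [H⁺]/K2 + [H⁺]²/(K1K2)) = 1 / (1 + 10^+2.98 + 10^+1.89)
   = 1 / (1 + 954.99 + 77.625) = 1/1033.6 = 0.0009675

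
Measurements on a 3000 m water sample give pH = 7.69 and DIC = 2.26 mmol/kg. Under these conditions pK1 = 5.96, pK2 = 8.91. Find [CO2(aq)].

α₀ = 1 / (1 + K1/[H⁺] + K1K2/[H⁺]²) = 1 / (1 + 10^+1.73 + 10^+0.51)
   = 1 / (1 + 53.703 + 3.2359) = 1/57.939 = 0.01726
[CO2*] = α₀ × DIC = 0.01726 × 2.26 = 0.0390 mmol/kg

[CO2*] = 0.0390 mmol/kg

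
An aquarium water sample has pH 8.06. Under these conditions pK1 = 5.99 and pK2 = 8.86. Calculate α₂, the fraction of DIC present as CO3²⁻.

α₂ = 0.136

α₂ = 1 / (1 + [H⁺]/K2 + [H⁺]²/(K1K2)) = 1 / (1 + 10^+0.80 + 10^-1.27)
   = 1 / (1 + 6.3096 + 0.053703) = 1/7.3633 = 0.1358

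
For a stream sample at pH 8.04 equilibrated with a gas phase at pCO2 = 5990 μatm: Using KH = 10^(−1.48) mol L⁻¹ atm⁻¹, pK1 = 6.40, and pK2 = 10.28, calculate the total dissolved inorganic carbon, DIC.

DIC = 8.91 mmol/L

[CO2*] = KH · pCO2 = 10^(−1.48) × 5990×10^-6 = 1.983×10^-4 mol/L
α₀ = 1/(1 + K1/[H⁺] + K1K2/[H⁺]²) = 1/(1 + 10^+1.64 + 10^-0.60) = 0.02227
DIC = [CO2*]/α₀ = 1.983×10^-4 / 0.02227 = 8.91 mmol/L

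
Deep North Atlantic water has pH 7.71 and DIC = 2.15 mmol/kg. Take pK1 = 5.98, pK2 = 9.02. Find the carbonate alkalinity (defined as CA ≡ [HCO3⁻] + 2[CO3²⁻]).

CA = [HCO3⁻] + 2[CO3²⁻] = (α₁ + 2α₂)·DIC
At pH 7.71: [H⁺]/K1 = 10^-1.73 = 0.018621, K2/[H⁺] = 10^-1.31 = 0.048978
α₁ = 1/(1 + 0.018621 + 0.048978) = 1/1.0676 = 0.9367; α₂ = α₁·K2/[H⁺] = 0.04588
α₁ + 2α₂ = 1.0284
CA = 1.0284 × 2.15 = 2.21 mmol/kg

CA = 2.21 mmol/kg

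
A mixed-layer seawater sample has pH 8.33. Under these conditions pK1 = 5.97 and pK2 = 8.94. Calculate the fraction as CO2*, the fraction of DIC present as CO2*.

α₀ = 1 / (1 + K1/[H⁺] + K1K2/[H⁺]²) = 1 / (1 + 10^+2.36 + 10^+1.75)
   = 1 / (1 + 229.09 + 56.234) = 1/286.32 = 0.003493

α₀ = 0.00349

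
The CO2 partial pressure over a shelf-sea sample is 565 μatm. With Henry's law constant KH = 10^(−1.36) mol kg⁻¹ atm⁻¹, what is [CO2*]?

KH = 10^(−1.36) = 4.365×10^-2 mol kg⁻¹ atm⁻¹
[CO2*] = KH · pCO2 = 4.365×10^-2 × 565×10^-6 atm = 2.47×10^-5 mol/kg

[CO2*] = 24.7 μmol/kg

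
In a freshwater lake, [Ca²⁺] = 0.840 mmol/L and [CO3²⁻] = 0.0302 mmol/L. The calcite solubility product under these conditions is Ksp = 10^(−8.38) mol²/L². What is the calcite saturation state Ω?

Ω = 6.09

Ksp = 10^(−8.38) = 4.169×10^-9
Ω = [Ca²⁺][CO3²⁻]/Ksp = (0.840×10^-3)(0.0302×10^-3) / 4.169×10^-9 = 6.09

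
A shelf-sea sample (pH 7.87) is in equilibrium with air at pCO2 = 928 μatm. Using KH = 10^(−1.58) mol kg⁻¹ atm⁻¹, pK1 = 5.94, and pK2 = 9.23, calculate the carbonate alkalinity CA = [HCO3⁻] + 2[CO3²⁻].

CA = 2.26 mmol/kg

[CO2*] = KH · pCO2 = 10^(−1.58) × 928×10^-6 = 2.441×10^-5 mol/kg
α₀ = 1/(1 + K1/[H⁺] + K1K2/[H⁺]²) = 1/(1 + 10^+1.93 + 10^+0.57) = 0.01113
DIC = [CO2*]/α₀ = 2.441×10^-5 / 0.01113 = 2.193 mmol/kg
CA = (α₁ + 2α₂)·DIC = (0.9475 + 2×0.04136) × 2.193 = 2.26 mmol/kg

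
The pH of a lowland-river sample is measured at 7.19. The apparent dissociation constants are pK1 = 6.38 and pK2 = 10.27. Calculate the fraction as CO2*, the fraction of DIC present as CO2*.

α₀ = 1 / (1 + K1/[H⁺] + K1K2/[H⁺]²) = 1 / (1 + 10^+0.81 + 10^-2.27)
   = 1 / (1 + 6.4565 + 0.0053703) = 1/7.4619 = 0.1340

α₀ = 0.134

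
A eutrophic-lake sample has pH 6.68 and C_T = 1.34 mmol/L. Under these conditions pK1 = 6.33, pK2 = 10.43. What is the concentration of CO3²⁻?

α₂ = 1 / (1 + [H⁺]/K2 + [H⁺]²/(K1K2)) = 1 / (1 + 10^+3.75 + 10^+3.40)
   = 1 / (1 + 5623.4 + 2511.9) = 1/8136.3 = 0.0001229
[CO3²⁻] = α₂ × DIC = 0.0001229 × 1.34 = 0.000165 mmol/L = 0.165 μmol/L

[CO3²⁻] = 0.165 μmol/L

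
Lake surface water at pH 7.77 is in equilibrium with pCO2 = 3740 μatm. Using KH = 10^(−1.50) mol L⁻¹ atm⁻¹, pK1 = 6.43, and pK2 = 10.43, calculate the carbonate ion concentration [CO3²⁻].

[CO3²⁻] = 5.66 μmol/L

[CO2*] = KH · pCO2 = 10^(−1.50) × 3740×10^-6 = 1.183×10^-4 mol/L
α₀ = 1/(1 + K1/[H⁺] + K1K2/[H⁺]²) = 1/(1 + 10^+1.34 + 10^-1.32) = 0.04362
DIC = [CO2*]/α₀ = 1.183×10^-4 / 0.04362 = 2.711 mmol/L
[CO3²⁻] = α₂·DIC; α₂ = 0.002088, so [CO3²⁻] = 0.002088 × 2.711 = 0.00566 mmol/L = 5.66 μmol/L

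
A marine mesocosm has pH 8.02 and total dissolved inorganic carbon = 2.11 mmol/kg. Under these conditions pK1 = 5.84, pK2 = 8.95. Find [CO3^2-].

[CO3²⁻] = 0.221 mmol/kg

α₂ = 1 / (1 + [H⁺]/K2 + [H⁺]²/(K1K2)) = 1 / (1 + 10^+0.93 + 10^-1.25)
   = 1 / (1 + 8.5114 + 0.056234) = 1/9.5676 = 0.1045
[CO3²⁻] = α₂ × DIC = 0.1045 × 2.11 = 0.221 mmol/kg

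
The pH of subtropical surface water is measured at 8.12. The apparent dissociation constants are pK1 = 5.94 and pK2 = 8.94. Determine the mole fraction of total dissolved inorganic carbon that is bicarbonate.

α₁ = 0.864

α₁ = 1 / (1 + [H⁺]/K1 + K2/[H⁺]) = 1 / (1 + 10^-2.18 + 10^-0.82)
   = 1 / (1 + 0.0066069 + 0.15136) = 1/1.1580 = 0.8636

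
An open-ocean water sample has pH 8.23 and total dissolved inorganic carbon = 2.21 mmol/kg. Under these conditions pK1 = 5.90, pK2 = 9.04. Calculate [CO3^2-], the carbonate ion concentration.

α₂ = 1 / (1 + [H⁺]/K2 + [H⁺]²/(K1K2)) = 1 / (1 + 10^+0.81 + 10^-1.52)
   = 1 / (1 + 6.4565 + 0.030200) = 1/7.4867 = 0.1336
[CO3²⁻] = α₂ × DIC = 0.1336 × 2.21 = 0.295 mmol/kg

[CO3²⁻] = 0.295 mmol/kg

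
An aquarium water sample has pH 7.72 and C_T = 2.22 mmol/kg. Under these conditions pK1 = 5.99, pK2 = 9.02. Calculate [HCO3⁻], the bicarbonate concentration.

[HCO3⁻] = 2.08 mmol/kg

α₁ = 1 / (1 + [H⁺]/K1 + K2/[H⁺]) = 1 / (1 + 10^-1.73 + 10^-1.30)
   = 1 / (1 + 0.018621 + 0.050119) = 1/1.0687 = 0.9357
[HCO3⁻] = α₁ × DIC = 0.9357 × 2.22 = 2.08 mmol/kg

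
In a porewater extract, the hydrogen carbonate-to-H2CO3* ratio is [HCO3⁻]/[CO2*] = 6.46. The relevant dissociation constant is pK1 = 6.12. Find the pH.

From K1 = [H⁺][HCO3⁻]/[CO2*]:  pH = pK1 + log₁₀([HCO3⁻]/[CO2*])
log₁₀(6.46) = +0.810
pH = 6.12 + (+0.810) = 6.93

pH = 6.93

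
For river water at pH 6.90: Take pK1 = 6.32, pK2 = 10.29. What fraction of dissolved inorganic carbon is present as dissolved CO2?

α₀ = 1 / (1 + K1/[H⁺] + K1K2/[H⁺]²) = 1 / (1 + 10^+0.58 + 10^-2.81)
   = 1 / (1 + 3.8019 + 0.0015488) = 1/4.8034 = 0.2082

α₀ = 0.208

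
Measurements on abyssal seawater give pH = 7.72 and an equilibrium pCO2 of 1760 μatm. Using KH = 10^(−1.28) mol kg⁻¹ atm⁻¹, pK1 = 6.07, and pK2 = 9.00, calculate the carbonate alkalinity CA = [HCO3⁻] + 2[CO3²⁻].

CA = 4.56 mmol/kg

[CO2*] = KH · pCO2 = 10^(−1.28) × 1760×10^-6 = 9.237×10^-5 mol/kg
α₀ = 1/(1 + K1/[H⁺] + K1K2/[H⁺]²) = 1/(1 + 10^+1.65 + 10^+0.37) = 0.02083
DIC = [CO2*]/α₀ = 9.237×10^-5 / 0.02083 = 4.435 mmol/kg
CA = (α₁ + 2α₂)·DIC = (0.9303 + 2×0.04883) × 4.435 = 4.56 mmol/kg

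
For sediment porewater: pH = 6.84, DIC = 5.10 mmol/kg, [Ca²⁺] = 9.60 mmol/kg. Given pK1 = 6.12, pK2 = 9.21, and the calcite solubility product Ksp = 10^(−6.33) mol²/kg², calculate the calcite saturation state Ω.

Ω = 0.374

α₂ = 1 / (1 + [H⁺]/K2 + [H⁺]²/(K1K2)) = 1 / (1 + 10^+2.37 + 10^+1.65)
   = 1 / (1 + 234.42 + 44.668) = 1/280.09 = 0.003570
[CO3²⁻] = α₂ × DIC = 0.003570 × 5.10 = 0.01821 mmol/kg = 18.21 μmol/kg
Ksp = 10^(−6.33) = 4.677×10^-7
Ω = [Ca²⁺][CO3²⁻]/Ksp = (9.60×10^-3)(1.821×10^-5) / 4.677×10^-7 = 0.374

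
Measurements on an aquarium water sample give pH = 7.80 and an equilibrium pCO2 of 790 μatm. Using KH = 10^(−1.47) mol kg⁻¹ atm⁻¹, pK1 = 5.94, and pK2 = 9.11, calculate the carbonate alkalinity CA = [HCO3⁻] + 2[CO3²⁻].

CA = 2.13 mmol/kg

[CO2*] = KH · pCO2 = 10^(−1.47) × 790×10^-6 = 2.677×10^-5 mol/kg
α₀ = 1/(1 + K1/[H⁺] + K1K2/[H⁺]²) = 1/(1 + 10^+1.86 + 10^+0.55) = 0.01299
DIC = [CO2*]/α₀ = 2.677×10^-5 / 0.01299 = 2.061 mmol/kg
CA = (α₁ + 2α₂)·DIC = (0.9409 + 2×0.04608) × 2.061 = 2.13 mmol/kg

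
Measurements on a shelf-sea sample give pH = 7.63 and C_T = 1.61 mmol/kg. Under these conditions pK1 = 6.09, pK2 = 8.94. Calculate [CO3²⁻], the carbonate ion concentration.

[CO3²⁻] = 0.0732 mmol/kg

α₂ = 1 / (1 + [H⁺]/K2 + [H⁺]²/(K1K2)) = 1 / (1 + 10^+1.31 + 10^-0.23)
   = 1 / (1 + 20.417 + 0.58884) = 1/22.006 = 0.04544
[CO3²⁻] = α₂ × DIC = 0.04544 × 1.61 = 0.0732 mmol/kg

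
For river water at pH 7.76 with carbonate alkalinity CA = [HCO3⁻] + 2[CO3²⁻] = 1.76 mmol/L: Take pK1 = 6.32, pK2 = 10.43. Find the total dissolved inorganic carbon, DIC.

CA = [HCO3⁻] + 2[CO3²⁻] = (α₁ + 2α₂)·DIC
At pH 7.76: [H⁺]/K1 = 10^-1.44 = 0.036308, K2/[H⁺] = 10^-2.67 = 0.0021380
α₁ = 1/(1 + 0.036308 + 0.0021380) = 1/1.0384 = 0.9630; α₂ = α₁·K2/[H⁺] = 0.002059
α₁ + 2α₂ = 0.9671
DIC = CA / (α₁ + 2α₂) = 1.76 / 0.9671 = 1.82 mmol/L

DIC = 1.82 mmol/L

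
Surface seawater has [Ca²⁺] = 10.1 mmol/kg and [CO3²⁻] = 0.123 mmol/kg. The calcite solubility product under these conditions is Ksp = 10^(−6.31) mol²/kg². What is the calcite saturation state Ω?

Ksp = 10^(−6.31) = 4.898×10^-7
Ω = [Ca²⁺][CO3²⁻]/Ksp = (10.1×10^-3)(0.123×10^-3) / 4.898×10^-7 = 2.54

Ω = 2.54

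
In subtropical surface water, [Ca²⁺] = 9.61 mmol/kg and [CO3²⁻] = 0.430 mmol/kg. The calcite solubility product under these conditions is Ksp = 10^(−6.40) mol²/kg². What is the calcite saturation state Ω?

Ksp = 10^(−6.40) = 3.981×10^-7
Ω = [Ca²⁺][CO3²⁻]/Ksp = (9.61×10^-3)(0.430×10^-3) / 3.981×10^-7 = 10.4

Ω = 10.4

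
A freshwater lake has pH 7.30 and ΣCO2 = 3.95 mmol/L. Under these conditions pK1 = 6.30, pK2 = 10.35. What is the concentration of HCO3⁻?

α₁ = 1 / (1 + [H⁺]/K1 + K2/[H⁺]) = 1 / (1 + 10^-1.00 + 10^-3.05)
   = 1 / (1 + 0.10000 + 0.00089125) = 1/1.1009 = 0.9084
[HCO3⁻] = α₁ × DIC = 0.9084 × 3.95 = 3.59 mmol/L

[HCO3⁻] = 3.59 mmol/L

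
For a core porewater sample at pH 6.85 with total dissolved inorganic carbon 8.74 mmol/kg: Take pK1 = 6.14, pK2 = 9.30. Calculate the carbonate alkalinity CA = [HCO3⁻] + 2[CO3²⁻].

CA = [HCO3⁻] + 2[CO3²⁻] = (α₁ + 2α₂)·DIC
At pH 6.85: [H⁺]/K1 = 10^-0.71 = 0.19498, K2/[H⁺] = 10^-2.45 = 0.0035481
α₁ = 1/(1 + 0.19498 + 0.0035481) = 1/1.1985 = 0.8344; α₂ = α₁·K2/[H⁺] = 0.002960
α₁ + 2α₂ = 0.8403
CA = 0.8403 × 8.74 = 7.34 mmol/kg

CA = 7.34 mmol/kg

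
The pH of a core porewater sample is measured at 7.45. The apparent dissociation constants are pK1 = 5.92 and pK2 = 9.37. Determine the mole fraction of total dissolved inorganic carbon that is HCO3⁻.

α₁ = 1 / (1 + [H⁺]/K1 + K2/[H⁺]) = 1 / (1 + 10^-1.53 + 10^-1.92)
   = 1 / (1 + 0.029512 + 0.012023) = 1/1.0415 = 0.9601

α₁ = 0.960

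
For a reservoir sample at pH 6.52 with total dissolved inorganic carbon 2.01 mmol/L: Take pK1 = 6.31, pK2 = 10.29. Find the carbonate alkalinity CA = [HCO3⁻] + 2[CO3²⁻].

CA = 1.24 mmol/L

CA = [HCO3⁻] + 2[CO3²⁻] = (α₁ + 2α₂)·DIC
At pH 6.52: [H⁺]/K1 = 10^-0.21 = 0.61660, K2/[H⁺] = 10^-3.77 = 0.00016982
α₁ = 1/(1 + 0.61660 + 0.00016982) = 1/1.6168 = 0.6185; α₂ = α₁·K2/[H⁺] = 0.0001050
α₁ + 2α₂ = 0.6187
CA = 0.6187 × 2.01 = 1.24 mmol/L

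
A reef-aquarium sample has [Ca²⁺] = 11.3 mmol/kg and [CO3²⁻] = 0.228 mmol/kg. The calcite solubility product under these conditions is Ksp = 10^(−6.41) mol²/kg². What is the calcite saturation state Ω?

Ω = 6.62

Ksp = 10^(−6.41) = 3.890×10^-7
Ω = [Ca²⁺][CO3²⁻]/Ksp = (11.3×10^-3)(0.228×10^-3) / 3.890×10^-7 = 6.62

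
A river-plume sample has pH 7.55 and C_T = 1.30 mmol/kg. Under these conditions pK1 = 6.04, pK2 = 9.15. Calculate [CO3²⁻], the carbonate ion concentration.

α₂ = 1 / (1 + [H⁺]/K2 + [H⁺]²/(K1K2)) = 1 / (1 + 10^+1.60 + 10^+0.09)
   = 1 / (1 + 39.811 + 1.2303) = 1/42.041 = 0.02379
[CO3²⁻] = α₂ × DIC = 0.02379 × 1.30 = 0.0309 mmol/kg

[CO3²⁻] = 0.0309 mmol/kg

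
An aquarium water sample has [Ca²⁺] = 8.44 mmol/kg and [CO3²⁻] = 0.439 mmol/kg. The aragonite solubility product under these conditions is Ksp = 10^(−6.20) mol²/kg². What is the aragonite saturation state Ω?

Ksp = 10^(−6.20) = 6.310×10^-7
Ω = [Ca²⁺][CO3²⁻]/Ksp = (8.44×10^-3)(0.439×10^-3) / 6.310×10^-7 = 5.87

Ω = 5.87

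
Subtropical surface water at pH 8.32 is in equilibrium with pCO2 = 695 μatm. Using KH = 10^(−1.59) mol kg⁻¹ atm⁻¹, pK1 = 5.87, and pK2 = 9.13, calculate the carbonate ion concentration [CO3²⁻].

[CO2*] = KH · pCO2 = 10^(−1.59) × 695×10^-6 = 1.786×10^-5 mol/kg
α₀ = 1/(1 + K1/[H⁺] + K1K2/[H⁺]²) = 1/(1 + 10^+2.45 + 10^+1.64) = 0.003063
DIC = [CO2*]/α₀ = 1.786×10^-5 / 0.003063 = 5.832 mmol/kg
[CO3²⁻] = α₂·DIC; α₂ = 0.1337, so [CO3²⁻] = 0.1337 × 5.832 = 0.780 mmol/kg

[CO3²⁻] = 0.780 mmol/kg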